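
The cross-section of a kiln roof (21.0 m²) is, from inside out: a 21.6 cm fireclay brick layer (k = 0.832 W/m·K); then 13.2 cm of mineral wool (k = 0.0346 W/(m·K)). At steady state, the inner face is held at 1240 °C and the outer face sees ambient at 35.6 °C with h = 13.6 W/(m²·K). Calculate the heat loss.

Resistance network (inner→outer):
  R_fireclay brick = L/(kA) = 0.216/(0.832·21.0) = 0.01236 K/W
  R_mineral wool = L/(kA) = 0.132/(0.0346·21.0) = 0.1817 K/W
  R_conv,out = 1/(hA) = 1/(13.6·21.0) = 0.003501 K/W
ΣR = 0.01236 + 0.1817 + 0.003501 = 0.1976 K/W
Q = ΔT/ΣR = (1240 °C − 35.6 °C)/0.1976 = 6100 W

Q = 6100 W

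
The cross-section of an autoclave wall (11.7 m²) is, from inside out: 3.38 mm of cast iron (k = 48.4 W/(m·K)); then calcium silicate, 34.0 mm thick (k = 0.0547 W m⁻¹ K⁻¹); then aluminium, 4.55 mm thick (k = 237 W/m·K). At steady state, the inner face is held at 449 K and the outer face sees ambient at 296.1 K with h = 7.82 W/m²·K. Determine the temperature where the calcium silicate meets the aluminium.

Treat each layer as a resistance in series:
  R_cast iron = L/(kA) = 0.00338/(48.4·11.7) = 5.969×10^-6 K/W
  R_calcium silicate = L/(kA) = 0.0340/(0.0547·11.7) = 0.05313 K/W
  R_aluminium = L/(kA) = 0.00455/(237·11.7) = 1.641×10^-6 K/W
  R_conv,out = 1/(hA) = 1/(7.82·11.7) = 0.01093 K/W
ΣR = 5.969×10^-6 + 0.05313 + 1.641×10^-6 + 0.01093 = 0.06407 K/W
Q = ΔT/ΣR = (449 K − 296.1 K)/0.06407 = 2386 W
From the inner boundary to the calcium silicate/aluminium interface, ΣR_partial = 0.05314 K/W.
T_interface = T_in − Q·ΣR_partial = 449 K − (2386)(0.05314) = 322.2 K

T = 322.2 K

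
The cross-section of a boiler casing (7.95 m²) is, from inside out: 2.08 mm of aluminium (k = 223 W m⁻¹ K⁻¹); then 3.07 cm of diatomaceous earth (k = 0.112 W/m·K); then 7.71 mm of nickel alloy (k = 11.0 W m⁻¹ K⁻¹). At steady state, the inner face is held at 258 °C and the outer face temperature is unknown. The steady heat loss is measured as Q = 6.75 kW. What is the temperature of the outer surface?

Sum the resistances:
  R_aluminium = L/(kA) = 0.00208/(223·7.95) = 1.173×10^-6 K/W
  R_diatomaceous earth = L/(kA) = 0.0307/(0.112·7.95) = 0.03448 K/W
  R_nickel alloy = L/(kA) = 0.00771/(11.0·7.95) = 8.816×10^-5 K/W
ΣR = 0.03457 K/W
ΔT = Q·ΣR = 6750 × 0.03457 = 233.3 K
Heat flows outward, so T_out = T_in − ΔT = 258 − 233.3 = 24.7 °C

T_out = 24.7 °C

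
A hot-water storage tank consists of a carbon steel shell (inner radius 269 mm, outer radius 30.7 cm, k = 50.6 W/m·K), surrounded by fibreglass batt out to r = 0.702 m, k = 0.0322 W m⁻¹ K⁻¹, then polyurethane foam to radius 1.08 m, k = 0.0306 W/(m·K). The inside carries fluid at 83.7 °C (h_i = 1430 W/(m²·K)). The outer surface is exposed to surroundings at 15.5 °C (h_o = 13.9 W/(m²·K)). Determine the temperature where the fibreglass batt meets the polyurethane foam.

T = 30.7 °C

Resistance network (inner→outer):
  R_conv,in = 1/(4πr²h) = 1/(4π·0.269²·1430) = 7.690×10^-4 K/W
  R_carbon steel = (1/0.269 − 1/0.307)/(4πk) = 0.4601/(4π·50.6) = 7.237×10^-4 K/W
  R_fibreglass batt = (1/0.307 − 1/0.702)/(4πk) = 1.833/(4π·0.0322) = 4.530 K/W
  R_polyurethane foam = (1/0.702 − 1/1.08)/(4πk) = 0.4986/(4π·0.0306) = 1.297 K/W
  R_conv,out = 1/(4πr²h) = 1/(4π·1.08²·13.9) = 0.004908 K/W
ΣR = 7.690×10^-4 + 7.237×10^-4 + 4.530 + 1.297 + 0.004908 = 5.833 K/W
Q = ΔT/ΣR = (83.7 °C − 15.5 °C)/5.833 = 11.69 W
From the inner boundary to the fibreglass batt/polyurethane foam interface, ΣR_partial = 4.531 K/W.
T_interface = T_in − Q·ΣR_partial = 83.7 °C − (11.69)(4.531) = 30.7 °C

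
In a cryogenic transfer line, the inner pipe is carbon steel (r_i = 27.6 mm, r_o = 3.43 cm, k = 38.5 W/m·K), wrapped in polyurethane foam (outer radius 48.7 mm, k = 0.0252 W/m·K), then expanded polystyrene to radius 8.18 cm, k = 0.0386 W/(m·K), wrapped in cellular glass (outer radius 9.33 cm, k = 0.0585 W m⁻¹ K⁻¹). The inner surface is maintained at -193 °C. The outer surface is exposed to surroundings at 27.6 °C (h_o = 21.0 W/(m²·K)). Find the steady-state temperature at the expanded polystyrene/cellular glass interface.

Series thermal resistances, inner to outer:
  R'_carbon steel = ln(0.0343/0.0276)/(2πk) = 0.2173/(2π·38.5) = 8.984×10^-4 m·K/W
  R'_polyurethane foam = ln(0.0487/0.0343)/(2πk) = 0.3505/(2π·0.0252) = 2.214 m·K/W
  R'_expanded polystyrene = ln(0.0818/0.0487)/(2πk) = 0.5186/(2π·0.0386) = 2.138 m·K/W
  R'_cellular glass = ln(0.0933/0.0818)/(2πk) = 0.1315/(2π·0.0585) = 0.3579 m·K/W
  R'_conv,out = 1/(2πr h) = 1/(2π·0.0933·21.0) = 0.08123 m·K/W
ΣR = 8.984×10^-4 + 2.214 + 2.138 + 0.3579 + 0.08123 = 4.792 m·K/W
Q' = ΔT/ΣR = (-193 °C − 27.6 °C)/4.792 = -46.04 W/m
From the inner boundary to the expanded polystyrene/cellular glass interface, ΣR_partial = 4.353 m·K/W.
T_interface = T_in − Q'·ΣR_partial = -193 °C − (-46.04)(4.353) = 7.4 °C

T = 7.4 °C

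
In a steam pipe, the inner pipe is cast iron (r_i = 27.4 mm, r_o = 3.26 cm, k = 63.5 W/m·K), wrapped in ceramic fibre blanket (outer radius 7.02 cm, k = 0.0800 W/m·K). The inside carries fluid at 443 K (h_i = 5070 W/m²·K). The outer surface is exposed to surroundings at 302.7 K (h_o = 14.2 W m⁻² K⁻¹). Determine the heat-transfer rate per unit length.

Resistance network (inner→outer):
  R'_conv,in = 1/(2πr h) = 1/(2π·0.0274·5070) = 0.001146 m·K/W
  R'_cast iron = ln(0.0326/0.0274)/(2πk) = 0.1738/(2π·63.5) = 4.355×10^-4 m·K/W
  R'_ceramic fibre blanket = ln(0.0702/0.0326)/(2πk) = 0.7670/(2π·0.0800) = 1.526 m·K/W
  R'_conv,out = 1/(2πr h) = 1/(2π·0.0702·14.2) = 0.1597 m·K/W
ΣR = 0.001146 + 4.355×10^-4 + 1.526 + 0.1597 = 1.687 m·K/W
Q' = ΔT/ΣR = (443 K − 302.7 K)/1.687 = 83.2 W/m

Q' = 83.2 W/m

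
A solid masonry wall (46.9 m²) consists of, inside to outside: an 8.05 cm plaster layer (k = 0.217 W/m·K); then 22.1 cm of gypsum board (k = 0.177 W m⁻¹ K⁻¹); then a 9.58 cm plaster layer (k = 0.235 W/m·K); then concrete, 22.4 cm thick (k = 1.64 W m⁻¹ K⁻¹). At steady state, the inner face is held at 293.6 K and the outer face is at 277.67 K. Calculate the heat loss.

Resistance network (inner→outer):
  R_plaster = L/(kA) = 0.0805/(0.217·46.9) = 0.007910 K/W
  R_gypsum board = L/(kA) = 0.221/(0.177·46.9) = 0.02662 K/W
  R_plaster = L/(kA) = 0.0958/(0.235·46.9) = 0.008692 K/W
  R_concrete = L/(kA) = 0.224/(1.64·46.9) = 0.002912 K/W
ΣR = 0.007910 + 0.02662 + 0.008692 + 0.002912 = 0.04613 K/W
Q = ΔT/ΣR = (293.6 K − 277.67 K)/0.04613 = 345 W

Q = 345 W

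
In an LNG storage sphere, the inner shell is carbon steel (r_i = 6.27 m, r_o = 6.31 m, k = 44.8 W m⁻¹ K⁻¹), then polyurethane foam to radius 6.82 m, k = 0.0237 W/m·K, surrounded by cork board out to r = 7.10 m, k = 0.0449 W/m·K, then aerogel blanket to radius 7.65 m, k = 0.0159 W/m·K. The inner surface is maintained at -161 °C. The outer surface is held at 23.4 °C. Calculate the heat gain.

Resistance network (inner→outer):
  R_carbon steel = (1/6.27 − 1/6.31)/(4πk) = 0.001011/(4π·44.8) = 1.796×10^-6 K/W
  R_polyurethane foam = (1/6.31 − 1/6.82)/(4πk) = 0.01185/(4π·0.0237) = 0.03979 K/W
  R_cork board = (1/6.82 − 1/7.10)/(4πk) = 0.005782/(4π·0.0449) = 0.01025 K/W
  R_aerogel blanket = (1/7.10 − 1/7.65)/(4πk) = 0.01013/(4π·0.0159) = 0.05068 K/W
ΣR = 1.796×10^-6 + 0.03979 + 0.01025 + 0.05068 = 0.1007 K/W
Q = ΔT/ΣR = (-161 °C − 23.4 °C)/0.1007 = -1830 W
(Negative Q ⇒ heat flows inward; heat gain = 1830 W.)

Q = 1830 W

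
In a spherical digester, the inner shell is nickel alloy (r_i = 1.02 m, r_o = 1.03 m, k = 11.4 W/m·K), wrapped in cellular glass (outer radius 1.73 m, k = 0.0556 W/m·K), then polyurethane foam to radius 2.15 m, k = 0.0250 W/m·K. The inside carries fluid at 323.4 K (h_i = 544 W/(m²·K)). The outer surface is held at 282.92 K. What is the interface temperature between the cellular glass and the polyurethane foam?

T = 298.7 K

Series thermal resistances, inner to outer:
  R_conv,in = 1/(4πr²h) = 1/(4π·1.02²·544) = 1.406×10^-4 K/W
  R_nickel alloy = (1/1.02 − 1/1.03)/(4πk) = 0.009518/(4π·11.4) = 6.644×10^-5 K/W
  R_cellular glass = (1/1.03 − 1/1.73)/(4πk) = 0.3928/(4π·0.0556) = 0.5623 K/W
  R_polyurethane foam = (1/1.73 − 1/2.15)/(4πk) = 0.1129/(4π·0.0250) = 0.3594 K/W
ΣR = 1.406×10^-4 + 6.644×10^-5 + 0.5623 + 0.3594 = 0.9219 K/W
Q = ΔT/ΣR = (323.4 K − 282.92 K)/0.9219 = 43.91 W
From the inner boundary to the cellular glass/polyurethane foam interface, ΣR_partial = 0.5625 K/W.
T_interface = T_in − Q·ΣR_partial = 323.4 K − (43.91)(0.5625) = 298.7 K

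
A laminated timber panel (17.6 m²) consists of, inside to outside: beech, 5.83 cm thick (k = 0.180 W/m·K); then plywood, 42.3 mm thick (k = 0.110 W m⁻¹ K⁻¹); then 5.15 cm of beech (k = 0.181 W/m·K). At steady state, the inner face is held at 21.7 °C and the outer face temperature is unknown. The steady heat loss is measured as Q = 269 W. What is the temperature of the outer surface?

Sum the resistances:
  R_beech = L/(kA) = 0.0583/(0.180·17.6) = 0.01840 K/W
  R_plywood = L/(kA) = 0.0423/(0.110·17.6) = 0.02185 K/W
  R_beech = L/(kA) = 0.0515/(0.181·17.6) = 0.01617 K/W
ΣR = 0.05642 K/W
ΔT = Q·ΣR = 269 × 0.05642 = 15.18 K
Heat flows outward, so T_out = T_in − ΔT = 21.7 − 15.18 = 6.52 °C

T_out = 6.52 °C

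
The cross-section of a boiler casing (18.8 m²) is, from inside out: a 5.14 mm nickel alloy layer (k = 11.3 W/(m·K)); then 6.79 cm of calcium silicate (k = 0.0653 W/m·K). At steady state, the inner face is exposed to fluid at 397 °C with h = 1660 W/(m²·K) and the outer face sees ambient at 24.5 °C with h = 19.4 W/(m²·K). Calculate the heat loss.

Q = 6.41 kW

Resistance network (inner→outer):
  R_conv,in = 1/(hA) = 1/(1660·18.8) = 3.204×10^-5 K/W
  R_nickel alloy = L/(kA) = 0.00514/(11.3·18.8) = 2.420×10^-5 K/W
  R_calcium silicate = L/(kA) = 0.0679/(0.0653·18.8) = 0.05531 K/W
  R_conv,out = 1/(hA) = 1/(19.4·18.8) = 0.002742 K/W
ΣR = 3.204×10^-5 + 2.420×10^-5 + 0.05531 + 0.002742 = 0.05811 K/W
Q = ΔT/ΣR = (397 °C − 24.5 °C)/0.05811 = 6410 W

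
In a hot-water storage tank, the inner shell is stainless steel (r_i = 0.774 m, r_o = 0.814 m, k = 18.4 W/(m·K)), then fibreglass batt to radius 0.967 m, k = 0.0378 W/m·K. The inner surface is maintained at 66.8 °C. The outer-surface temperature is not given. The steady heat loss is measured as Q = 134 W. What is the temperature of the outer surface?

T_out = 11.9 °C

Series resistances:
  R_stainless steel = (1/0.774 − 1/0.814)/(4πk) = 0.06349/(4π·18.4) = 2.746×10^-4 K/W
  R_fibreglass batt = (1/0.814 − 1/0.967)/(4πk) = 0.1944/(4π·0.0378) = 0.4092 K/W
ΣR = 0.4095 K/W
ΔT = Q·ΣR = 134 × 0.4095 = 54.87 K
Heat flows outward, so T_out = T_in − ΔT = 66.8 − 54.87 = 11.9 °C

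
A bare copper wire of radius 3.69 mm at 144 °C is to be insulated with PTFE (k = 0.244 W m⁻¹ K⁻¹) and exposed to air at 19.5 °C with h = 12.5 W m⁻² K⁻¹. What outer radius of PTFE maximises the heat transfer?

For a cylinder, r_cr = k_ins/h = 0.244/12.5 = 0.0195 m = 1.95 cm

r_cr = 1.95 cm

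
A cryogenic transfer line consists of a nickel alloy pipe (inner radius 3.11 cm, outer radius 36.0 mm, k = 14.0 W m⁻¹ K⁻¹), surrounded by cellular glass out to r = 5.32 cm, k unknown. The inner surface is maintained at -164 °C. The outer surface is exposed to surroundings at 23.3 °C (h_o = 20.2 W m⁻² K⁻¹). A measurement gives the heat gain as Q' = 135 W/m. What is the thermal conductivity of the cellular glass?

ΣR = ΔT/Q' = |-164 − 23.3|/135 = 1.387 m·K/W
Known resistances:
  R'_nickel alloy = ln(0.0360/0.0311)/(2πk) = 0.1463/(2π·14.0) = 0.001663 m·K/W
  R'_conv,out = 1/(2πr h) = 1/(2π·0.0532·20.2) = 0.1481 m·K/W
R_cellular glass = ΣR − ΣR_known = 1.387 − 0.1498 = 1.237 m·K/W
ln(r₂/r₁)/(2πk) = 1.237 ⇒ k = 0.3905/(2π·1.237) = 0.0502 W/m·K

k = 0.0502 W/m·K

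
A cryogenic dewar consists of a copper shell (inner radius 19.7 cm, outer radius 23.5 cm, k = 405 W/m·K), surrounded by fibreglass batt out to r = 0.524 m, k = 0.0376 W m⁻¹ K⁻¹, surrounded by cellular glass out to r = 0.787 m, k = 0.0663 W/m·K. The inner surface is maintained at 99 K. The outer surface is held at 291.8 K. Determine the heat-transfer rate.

Series thermal resistances, inner to outer:
  R_copper = (1/0.197 − 1/0.235)/(4πk) = 0.8208/(4π·405) = 1.613×10^-4 K/W
  R_fibreglass batt = (1/0.235 − 1/0.524)/(4πk) = 2.347/(4π·0.0376) = 4.967 K/W
  R_cellular glass = (1/0.524 − 1/0.787)/(4πk) = 0.6377/(4π·0.0663) = 0.7655 K/W
ΣR = 1.613×10^-4 + 4.967 + 0.7655 = 5.733 K/W
Q = ΔT/ΣR = (99 K − 291.8 K)/5.733 = -33.6 W
(Negative Q ⇒ heat flows inward; heat gain = 33.6 W.)

Q = 33.6 W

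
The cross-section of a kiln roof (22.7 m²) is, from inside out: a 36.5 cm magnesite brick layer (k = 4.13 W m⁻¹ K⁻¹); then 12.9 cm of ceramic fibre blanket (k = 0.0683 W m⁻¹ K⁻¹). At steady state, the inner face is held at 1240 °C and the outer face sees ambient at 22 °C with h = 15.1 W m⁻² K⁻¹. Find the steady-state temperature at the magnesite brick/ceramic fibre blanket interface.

T = 1187 °C

Treat each layer as a resistance in series:
  R_magnesite brick = L/(kA) = 0.365/(4.13·22.7) = 0.003893 K/W
  R_ceramic fibre blanket = L/(kA) = 0.129/(0.0683·22.7) = 0.08320 K/W
  R_conv,out = 1/(hA) = 1/(15.1·22.7) = 0.002917 K/W
ΣR = 0.003893 + 0.08320 + 0.002917 = 0.09001 K/W
Q = ΔT/ΣR = (1240 °C − 22 °C)/0.09001 = 13530 W
From the inner boundary to the magnesite brick/ceramic fibre blanket interface, ΣR_partial = 0.003893 K/W.
T_interface = T_in − Q·ΣR_partial = 1240 °C − (13530)(0.003893) = 1187 °C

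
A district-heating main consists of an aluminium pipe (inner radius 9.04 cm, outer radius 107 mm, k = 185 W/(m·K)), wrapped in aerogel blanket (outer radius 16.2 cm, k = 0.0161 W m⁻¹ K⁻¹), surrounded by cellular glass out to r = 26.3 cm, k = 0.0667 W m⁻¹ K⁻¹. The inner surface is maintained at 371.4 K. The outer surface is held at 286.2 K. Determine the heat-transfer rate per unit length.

Treat each layer as a resistance in series:
  R'_aluminium = ln(0.107/0.0904)/(2πk) = 0.1686/(2π·185) = 1.450×10^-4 m·K/W
  R'_aerogel blanket = ln(0.162/0.107)/(2πk) = 0.4148/(2π·0.0161) = 4.100 m·K/W
  R'_cellular glass = ln(0.263/0.162)/(2πk) = 0.4846/(2π·0.0667) = 1.156 m·K/W
ΣR = 1.450×10^-4 + 4.100 + 1.156 = 5.256 m·K/W
Q' = ΔT/ΣR = (371.4 K − 286.2 K)/5.256 = 16.2 W/m

Q' = 16.2 W/m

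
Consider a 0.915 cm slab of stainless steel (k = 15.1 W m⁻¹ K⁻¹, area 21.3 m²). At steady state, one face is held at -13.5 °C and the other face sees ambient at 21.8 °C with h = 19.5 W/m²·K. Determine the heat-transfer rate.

Resistance network (inner→outer):
  R_stainless steel = L/(kA) = 0.00915/(15.1·21.3) = 2.845×10^-5 K/W
  R_conv,out = 1/(hA) = 1/(19.5·21.3) = 0.002408 K/W
ΣR = 2.845×10^-5 + 0.002408 = 0.002436 K/W
Q = ΔT/ΣR = (-13.5 °C − 21.8 °C)/0.002436 = -14500 W
(Negative Q ⇒ heat flows inward; heat gain = 14500 W.)

Q = 14500 W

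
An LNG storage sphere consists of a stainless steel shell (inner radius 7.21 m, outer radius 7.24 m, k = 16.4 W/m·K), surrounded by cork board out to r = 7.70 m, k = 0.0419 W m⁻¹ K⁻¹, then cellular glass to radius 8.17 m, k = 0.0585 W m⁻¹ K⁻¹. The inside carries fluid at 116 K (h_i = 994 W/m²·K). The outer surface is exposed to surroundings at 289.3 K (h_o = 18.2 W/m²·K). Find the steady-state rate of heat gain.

Q = 6.69 kW

Resistance network (inner→outer):
  R_conv,in = 1/(4πr²h) = 1/(4π·7.21²·994) = 1.540×10^-6 K/W
  R_stainless steel = (1/7.21 − 1/7.24)/(4πk) = 5.747×10^-4/(4π·16.4) = 2.789×10^-6 K/W
  R_cork board = (1/7.24 − 1/7.70)/(4πk) = 0.008251/(4π·0.0419) = 0.01567 K/W
  R_cellular glass = (1/7.70 − 1/8.17)/(4πk) = 0.007471/(4π·0.0585) = 0.01016 K/W
  R_conv,out = 1/(4πr²h) = 1/(4π·8.17²·18.2) = 6.551×10^-5 K/W
ΣR = 1.540×10^-6 + 2.789×10^-6 + 0.01567 + 0.01016 + 6.551×10^-5 = 0.02590 K/W
Q = ΔT/ΣR = (116 K − 289.3 K)/0.02590 = -6690 W
(Negative Q ⇒ heat flows inward; heat gain = 6690 W.)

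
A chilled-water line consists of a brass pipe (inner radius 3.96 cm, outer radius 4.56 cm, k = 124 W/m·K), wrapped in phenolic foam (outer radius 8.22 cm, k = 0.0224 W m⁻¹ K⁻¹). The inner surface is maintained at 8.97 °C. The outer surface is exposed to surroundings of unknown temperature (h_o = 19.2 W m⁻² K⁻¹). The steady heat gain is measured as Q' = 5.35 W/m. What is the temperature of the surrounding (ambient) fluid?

T_out = 31.9 °C

Series resistances:
  R'_brass = ln(0.0456/0.0396)/(2πk) = 0.1411/(2π·124) = 1.811×10^-4 m·K/W
  R'_phenolic foam = ln(0.0822/0.0456)/(2πk) = 0.5892/(2π·0.0224) = 4.187 m·K/W
  R'_conv,out = 1/(2πr h) = 1/(2π·0.0822·19.2) = 0.1008 m·K/W
ΣR = 4.288 m·K/W
ΔT = Q'·ΣR = 5.35 × 4.288 = 22.94 K
Heat flows inward, so T_out = T_in + ΔT = 8.97 + 22.94 = 31.9 °C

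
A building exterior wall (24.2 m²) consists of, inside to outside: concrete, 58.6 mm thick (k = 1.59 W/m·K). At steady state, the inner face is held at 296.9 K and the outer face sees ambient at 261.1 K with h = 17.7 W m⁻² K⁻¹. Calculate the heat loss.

Treat each layer as a resistance in series:
  R_concrete = L/(kA) = 0.0586/(1.59·24.2) = 0.001523 K/W
  R_conv,out = 1/(hA) = 1/(17.7·24.2) = 0.002335 K/W
ΣR = 0.001523 + 0.002335 = 0.003858 K/W
Q = ΔT/ΣR = (296.9 K − 261.1 K)/0.003858 = 9280 W

Q = 9.28 kW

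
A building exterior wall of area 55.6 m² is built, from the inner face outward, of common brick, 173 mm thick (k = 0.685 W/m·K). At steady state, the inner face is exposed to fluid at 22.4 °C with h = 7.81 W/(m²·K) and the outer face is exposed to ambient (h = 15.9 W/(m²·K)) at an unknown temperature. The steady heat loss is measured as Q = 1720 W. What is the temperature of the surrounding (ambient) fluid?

Series resistances:
  R_conv,in = 1/(hA) = 1/(7.81·55.6) = 0.002303 K/W
  R_common brick = L/(kA) = 0.173/(0.685·55.6) = 0.004542 K/W
  R_conv,out = 1/(hA) = 1/(15.9·55.6) = 0.001131 K/W
ΣR = 0.007976 K/W
ΔT = Q·ΣR = 1720 × 0.007976 = 13.72 K
Heat flows outward, so T_out = T_in − ΔT = 22.4 − 13.72 = 8.68 °C

T_out = 8.68 °C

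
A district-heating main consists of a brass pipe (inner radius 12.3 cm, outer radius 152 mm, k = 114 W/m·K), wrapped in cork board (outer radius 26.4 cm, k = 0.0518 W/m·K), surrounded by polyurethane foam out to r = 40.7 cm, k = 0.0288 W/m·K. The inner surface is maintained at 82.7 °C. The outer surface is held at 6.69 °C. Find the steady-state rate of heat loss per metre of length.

Series thermal resistances, inner to outer:
  R'_brass = ln(0.152/0.123)/(2πk) = 0.2117/(2π·114) = 2.955×10^-4 m·K/W
  R'_cork board = ln(0.264/0.152)/(2πk) = 0.5521/(2π·0.0518) = 1.696 m·K/W
  R'_polyurethane foam = ln(0.407/0.264)/(2πk) = 0.4329/(2π·0.0288) = 2.392 m·K/W
ΣR = 2.955×10^-4 + 1.696 + 2.392 = 4.088 m·K/W
Q' = ΔT/ΣR = (82.7 °C − 6.69 °C)/4.088 = 18.6 W/m

Q' = 18.6 W/m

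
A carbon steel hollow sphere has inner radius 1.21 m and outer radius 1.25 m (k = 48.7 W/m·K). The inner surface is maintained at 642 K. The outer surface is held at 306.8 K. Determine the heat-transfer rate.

Q = 7.76×10^6 W

Q = 4πk·ΔT/(1/r₁ − 1/r₂) = 4π × 48.7 × 335.2 / (1/1.21 − 1/1.25) = 7.76×10^6 W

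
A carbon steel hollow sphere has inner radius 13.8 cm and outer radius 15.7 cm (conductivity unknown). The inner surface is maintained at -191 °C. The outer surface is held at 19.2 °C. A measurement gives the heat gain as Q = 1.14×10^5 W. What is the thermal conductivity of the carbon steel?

ΣR = ΔT/Q = |-191 − 19.2|/1.14×10^5 = 0.001844 K/W
(1/r₁−1/r₂)/(4πk) = 0.001844 ⇒ k = 0.8770/(4π·0.001844) = 37.8 W/m·K

k = 37.8 W/m·K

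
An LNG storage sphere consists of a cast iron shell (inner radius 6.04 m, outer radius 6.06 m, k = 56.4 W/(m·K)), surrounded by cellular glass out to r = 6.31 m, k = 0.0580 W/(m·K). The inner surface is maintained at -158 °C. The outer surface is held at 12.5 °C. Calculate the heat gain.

Q = 19.0 kW

Treat each layer as a resistance in series:
  R_cast iron = (1/6.04 − 1/6.06)/(4πk) = 5.464×10^-4/(4π·56.4) = 7.710×10^-7 K/W
  R_cellular glass = (1/6.06 − 1/6.31)/(4πk) = 0.006538/(4π·0.0580) = 0.008970 K/W
ΣR = 7.710×10^-7 + 0.008970 = 0.008971 K/W
Q = ΔT/ΣR = (-158 °C − 12.5 °C)/0.008971 = -19000 W
(Negative Q ⇒ heat flows inward; heat gain = 19000 W.)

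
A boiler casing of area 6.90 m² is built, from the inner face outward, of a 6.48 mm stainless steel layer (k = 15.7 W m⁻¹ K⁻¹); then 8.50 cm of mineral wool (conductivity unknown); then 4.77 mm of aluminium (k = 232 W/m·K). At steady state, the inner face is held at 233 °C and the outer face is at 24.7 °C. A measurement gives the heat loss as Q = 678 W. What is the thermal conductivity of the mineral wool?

ΣR = ΔT/Q = |233 − 24.7|/678 = 0.3072 K/W
Known resistances:
  R_stainless steel = L/(kA) = 0.00648/(15.7·6.90) = 5.982×10^-5 K/W
  R_aluminium = L/(kA) = 0.00477/(232·6.90) = 2.980×10^-6 K/W
R_mineral wool = ΣR − ΣR_known = 0.3072 − 6.280×10^-5 = 0.3071 K/W
L/(kA) = 0.3071 ⇒ k = 0.0850/(0.3071·6.90) = 0.0401 W/m·K

k = 0.0401 W/m·K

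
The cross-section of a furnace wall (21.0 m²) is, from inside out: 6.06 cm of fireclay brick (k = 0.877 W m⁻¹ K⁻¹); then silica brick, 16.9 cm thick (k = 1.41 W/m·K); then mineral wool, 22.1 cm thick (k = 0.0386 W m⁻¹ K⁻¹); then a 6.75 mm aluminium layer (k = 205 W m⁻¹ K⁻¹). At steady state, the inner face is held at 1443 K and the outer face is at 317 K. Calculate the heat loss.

Q = 4000 W

Treat each layer as a resistance in series:
  R_fireclay brick = L/(kA) = 0.0606/(0.877·21.0) = 0.003290 K/W
  R_silica brick = L/(kA) = 0.169/(1.41·21.0) = 0.005708 K/W
  R_mineral wool = L/(kA) = 0.221/(0.0386·21.0) = 0.2726 K/W
  R_aluminium = L/(kA) = 0.00675/(205·21.0) = 1.568×10^-6 K/W
ΣR = 0.003290 + 0.005708 + 0.2726 + 1.568×10^-6 = 0.2816 K/W
Q = ΔT/ΣR = (1443 K − 317 K)/0.2816 = 4000 W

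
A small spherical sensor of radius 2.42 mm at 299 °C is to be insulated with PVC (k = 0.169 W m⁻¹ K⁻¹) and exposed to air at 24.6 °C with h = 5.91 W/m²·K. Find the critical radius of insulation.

r_cr = 5.72 cm

For a sphere, r_cr = 2k_ins/h = 2·0.169/5.91 = 0.0572 m = 5.72 cm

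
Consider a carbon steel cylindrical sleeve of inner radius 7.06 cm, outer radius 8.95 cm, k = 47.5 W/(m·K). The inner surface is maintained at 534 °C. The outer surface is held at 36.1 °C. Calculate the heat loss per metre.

Q' = 6.26×10^5 W/m

Q' = 2πk·ΔT/ln(r₂/r₁) = 2π × 47.5 × 497.9 / ln(0.0895/0.0706) = 6.26×10^5 W/m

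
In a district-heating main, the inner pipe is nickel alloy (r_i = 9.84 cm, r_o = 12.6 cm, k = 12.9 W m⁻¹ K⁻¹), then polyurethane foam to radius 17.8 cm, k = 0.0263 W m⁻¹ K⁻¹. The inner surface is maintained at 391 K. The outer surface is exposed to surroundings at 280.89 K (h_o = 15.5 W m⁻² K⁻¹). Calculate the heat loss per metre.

Treat each layer as a resistance in series:
  R'_nickel alloy = ln(0.126/0.0984)/(2πk) = 0.2472/(2π·12.9) = 0.003050 m·K/W
  R'_polyurethane foam = ln(0.178/0.126)/(2πk) = 0.3455/(2π·0.0263) = 2.091 m·K/W
  R'_conv,out = 1/(2πr h) = 1/(2π·0.178·15.5) = 0.05769 m·K/W
ΣR = 0.003050 + 2.091 + 0.05769 = 2.152 m·K/W
Q' = ΔT/ΣR = (391 K − 280.89 K)/2.152 = 51.2 W/m

Q' = 51.2 W/m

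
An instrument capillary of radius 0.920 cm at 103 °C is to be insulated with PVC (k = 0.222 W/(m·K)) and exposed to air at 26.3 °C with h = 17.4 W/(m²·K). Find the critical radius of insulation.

r_cr = 1.28 cm

For a cylinder, r_cr = k_ins/h = 0.222/17.4 = 0.0128 m = 1.28 cm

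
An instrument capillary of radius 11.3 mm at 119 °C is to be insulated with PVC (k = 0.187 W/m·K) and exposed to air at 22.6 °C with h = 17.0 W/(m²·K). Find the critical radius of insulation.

r_cr = 1.10 cm

For a cylinder, r_cr = k_ins/h = 0.187/17.0 = 0.0110 m = 1.10 cm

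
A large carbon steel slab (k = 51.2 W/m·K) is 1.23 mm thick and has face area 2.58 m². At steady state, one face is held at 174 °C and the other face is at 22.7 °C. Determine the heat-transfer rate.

Q = 1.62×10^7 W

Q = kA·ΔT/L = 51.2 × 2.58 × |174 °C − 22.7 °C| / 0.00123 = 1.62×10^7 W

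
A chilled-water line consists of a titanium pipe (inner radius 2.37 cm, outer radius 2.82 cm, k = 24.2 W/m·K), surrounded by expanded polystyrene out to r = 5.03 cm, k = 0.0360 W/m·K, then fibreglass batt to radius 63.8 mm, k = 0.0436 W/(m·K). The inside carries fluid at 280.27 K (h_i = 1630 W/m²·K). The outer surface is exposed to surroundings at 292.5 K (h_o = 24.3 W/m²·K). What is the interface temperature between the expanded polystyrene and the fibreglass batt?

Series thermal resistances, inner to outer:
  R'_conv,in = 1/(2πr h) = 1/(2π·0.0237·1630) = 0.004120 m·K/W
  R'_titanium = ln(0.0282/0.0237)/(2πk) = 0.1738/(2π·24.2) = 0.001143 m·K/W
  R'_expanded polystyrene = ln(0.0503/0.0282)/(2πk) = 0.5787/(2π·0.0360) = 2.558 m·K/W
  R'_fibreglass batt = ln(0.0638/0.0503)/(2πk) = 0.2377/(2π·0.0436) = 0.8679 m·K/W
  R'_conv,out = 1/(2πr h) = 1/(2π·0.0638·24.3) = 0.1027 m·K/W
ΣR = 0.004120 + 0.001143 + 2.558 + 0.8679 + 0.1027 = 3.534 m·K/W
Q' = ΔT/ΣR = (280.27 K − 292.5 K)/3.534 = -3.461 W/m
From the inner boundary to the expanded polystyrene/fibreglass batt interface, ΣR_partial = 2.563 m·K/W.
T_interface = T_in − Q'·ΣR_partial = 280.27 K − (-3.461)(2.563) = 289.1 K

T = 289.1 K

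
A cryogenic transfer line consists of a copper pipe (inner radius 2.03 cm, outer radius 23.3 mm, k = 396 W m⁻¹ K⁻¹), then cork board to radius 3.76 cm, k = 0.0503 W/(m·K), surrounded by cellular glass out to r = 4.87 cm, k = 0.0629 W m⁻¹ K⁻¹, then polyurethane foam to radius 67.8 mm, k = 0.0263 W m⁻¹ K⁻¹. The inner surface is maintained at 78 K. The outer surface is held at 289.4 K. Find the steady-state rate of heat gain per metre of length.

Q' = 50.7 W/m

Treat each layer as a resistance in series:
  R'_copper = ln(0.0233/0.0203)/(2πk) = 0.1378/(2π·396) = 5.540×10^-5 m·K/W
  R'_cork board = ln(0.0376/0.0233)/(2πk) = 0.4786/(2π·0.0503) = 1.514 m·K/W
  R'_cellular glass = ln(0.0487/0.0376)/(2πk) = 0.2587/(2π·0.0629) = 0.6545 m·K/W
  R'_polyurethane foam = ln(0.0678/0.0487)/(2πk) = 0.3309/(2π·0.0263) = 2.002 m·K/W
ΣR = 5.540×10^-5 + 1.514 + 0.6545 + 2.002 = 4.171 m·K/W
Q' = ΔT/ΣR = (78 K − 289.4 K)/4.171 = -50.7 W/m
(Negative Q' ⇒ heat flows inward; heat gain = 50.7 W/m.)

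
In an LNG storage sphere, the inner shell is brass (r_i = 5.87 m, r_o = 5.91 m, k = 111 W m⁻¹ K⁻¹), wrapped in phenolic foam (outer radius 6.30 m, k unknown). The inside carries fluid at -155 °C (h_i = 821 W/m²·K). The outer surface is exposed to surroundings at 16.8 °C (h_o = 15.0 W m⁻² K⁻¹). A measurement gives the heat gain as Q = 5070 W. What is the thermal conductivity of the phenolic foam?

k = 0.0247 W/m·K

ΣR = ΔT/Q = |-155 − 16.8|/5070 = 0.03389 K/W
Known resistances:
  R_conv,in = 1/(4πr²h) = 1/(4π·5.87²·821) = 2.813×10^-6 K/W
  R_brass = (1/5.87 − 1/5.91)/(4πk) = 0.001153/(4π·111) = 8.266×10^-7 K/W
  R_conv,out = 1/(4πr²h) = 1/(4π·6.30²·15.0) = 1.337×10^-4 K/W
R_phenolic foam = ΣR − ΣR_known = 0.03389 − 1.373×10^-4 = 0.03375 K/W
(1/r₁−1/r₂)/(4πk) = 0.03375 ⇒ k = 0.01047/(4π·0.03375) = 0.0247 W/m·K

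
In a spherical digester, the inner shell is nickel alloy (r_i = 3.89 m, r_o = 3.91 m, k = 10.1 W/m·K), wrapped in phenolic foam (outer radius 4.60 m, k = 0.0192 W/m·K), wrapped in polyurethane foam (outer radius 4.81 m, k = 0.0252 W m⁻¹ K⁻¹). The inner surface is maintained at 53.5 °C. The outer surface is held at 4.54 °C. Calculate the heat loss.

Q = 259 W

Treat each layer as a resistance in series:
  R_nickel alloy = (1/3.89 − 1/3.91)/(4πk) = 0.001315/(4π·10.1) = 1.036×10^-5 K/W
  R_phenolic foam = (1/3.91 − 1/4.60)/(4πk) = 0.03836/(4π·0.0192) = 0.1590 K/W
  R_polyurethane foam = (1/4.60 − 1/4.81)/(4πk) = 0.009491/(4π·0.0252) = 0.02997 K/W
ΣR = 1.036×10^-5 + 0.1590 + 0.02997 = 0.1890 K/W
Q = ΔT/ΣR = (53.5 °C − 4.54 °C)/0.1890 = 259 W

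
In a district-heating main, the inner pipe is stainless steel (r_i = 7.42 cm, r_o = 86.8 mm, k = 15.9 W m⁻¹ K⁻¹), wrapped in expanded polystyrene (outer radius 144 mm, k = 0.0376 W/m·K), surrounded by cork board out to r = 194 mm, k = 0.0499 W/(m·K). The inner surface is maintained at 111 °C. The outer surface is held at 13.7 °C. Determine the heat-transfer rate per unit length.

Q' = 31.4 W/m

Series thermal resistances, inner to outer:
  R'_stainless steel = ln(0.0868/0.0742)/(2πk) = 0.1568/(2π·15.9) = 0.001570 m·K/W
  R'_expanded polystyrene = ln(0.144/0.0868)/(2πk) = 0.5062/(2π·0.0376) = 2.143 m·K/W
  R'_cork board = ln(0.194/0.144)/(2πk) = 0.2980/(2π·0.0499) = 0.9506 m·K/W
ΣR = 0.001570 + 2.143 + 0.9506 = 3.095 m·K/W
Q' = ΔT/ΣR = (111 °C − 13.7 °C)/3.095 = 31.4 W/m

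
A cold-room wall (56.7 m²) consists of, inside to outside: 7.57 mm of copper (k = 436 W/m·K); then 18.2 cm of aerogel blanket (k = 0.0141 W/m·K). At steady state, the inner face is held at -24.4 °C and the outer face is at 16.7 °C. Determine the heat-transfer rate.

Treat each layer as a resistance in series:
  R_copper = L/(kA) = 0.00757/(436·56.7) = 3.062×10^-7 K/W
  R_aerogel blanket = L/(kA) = 0.182/(0.0141·56.7) = 0.2277 K/W
ΣR = 3.062×10^-7 + 0.2277 = 0.2277 K/W
Q = ΔT/ΣR = (-24.4 °C − 16.7 °C)/0.2277 = -181 W
(Negative Q ⇒ heat flows inward; heat gain = 181 W.)

Q = 181 W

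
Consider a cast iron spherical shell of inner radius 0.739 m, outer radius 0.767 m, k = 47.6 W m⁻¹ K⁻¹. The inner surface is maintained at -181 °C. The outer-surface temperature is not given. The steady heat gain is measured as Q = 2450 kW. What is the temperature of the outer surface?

T_out = 21.3 °C

Series resistances:
  R_cast iron = (1/0.739 − 1/0.767)/(4πk) = 0.04940/(4π·47.6) = 8.259×10^-5 K/W
ΣR = 8.259×10^-5 K/W
ΔT = Q·ΣR = 2.45×10^6 × 8.259×10^-5 = 202.3 K
Heat flows inward, so T_out = T_in + ΔT = -181 + 202.3 = 21.3 °C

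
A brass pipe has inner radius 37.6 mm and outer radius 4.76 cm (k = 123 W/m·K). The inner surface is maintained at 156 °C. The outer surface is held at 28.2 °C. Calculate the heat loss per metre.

Q' = 419 kW/m

Q' = 2πk·ΔT/ln(r₂/r₁) = 2π × 123 × 127.8 / ln(0.0476/0.0376) = 4.19×10^5 W/m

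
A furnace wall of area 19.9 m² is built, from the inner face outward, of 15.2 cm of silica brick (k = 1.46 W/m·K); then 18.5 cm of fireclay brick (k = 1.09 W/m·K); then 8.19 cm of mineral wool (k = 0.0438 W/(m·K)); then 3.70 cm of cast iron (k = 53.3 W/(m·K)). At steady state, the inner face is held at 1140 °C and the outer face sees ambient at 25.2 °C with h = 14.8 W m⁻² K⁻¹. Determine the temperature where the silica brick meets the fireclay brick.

T = 1088 °C

Resistance network (inner→outer):
  R_silica brick = L/(kA) = 0.152/(1.46·19.9) = 0.005232 K/W
  R_fireclay brick = L/(kA) = 0.185/(1.09·19.9) = 0.008529 K/W
  R_mineral wool = L/(kA) = 0.0819/(0.0438·19.9) = 0.09396 K/W
  R_cast iron = L/(kA) = 0.0370/(53.3·19.9) = 3.488×10^-5 K/W
  R_conv,out = 1/(hA) = 1/(14.8·19.9) = 0.003395 K/W
ΣR = 0.005232 + 0.008529 + 0.09396 + 3.488×10^-5 + 0.003395 = 0.1112 K/W
Q = ΔT/ΣR = (1140 °C − 25.2 °C)/0.1112 = 10030 W
From the inner boundary to the silica brick/fireclay brick interface, ΣR_partial = 0.005232 K/W.
T_interface = T_in − Q·ΣR_partial = 1140 °C − (10030)(0.005232) = 1088 °C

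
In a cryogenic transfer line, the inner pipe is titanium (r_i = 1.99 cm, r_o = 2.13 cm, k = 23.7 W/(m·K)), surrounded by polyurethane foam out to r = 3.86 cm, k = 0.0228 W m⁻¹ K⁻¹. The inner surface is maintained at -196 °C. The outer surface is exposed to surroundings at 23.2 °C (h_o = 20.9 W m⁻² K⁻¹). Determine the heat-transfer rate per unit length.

Series thermal resistances, inner to outer:
  R'_titanium = ln(0.0213/0.0199)/(2πk) = 0.06799/(2π·23.7) = 4.566×10^-4 m·K/W
  R'_polyurethane foam = ln(0.0386/0.0213)/(2πk) = 0.5945/(2π·0.0228) = 4.150 m·K/W
  R'_conv,out = 1/(2πr h) = 1/(2π·0.0386·20.9) = 0.1973 m·K/W
ΣR = 4.566×10^-4 + 4.150 + 0.1973 = 4.348 m·K/W
Q' = ΔT/ΣR = (-196 °C − 23.2 °C)/4.348 = -50.4 W/m
(Negative Q' ⇒ heat flows inward; heat gain = 50.4 W/m.)

Q' = 50.4 W/m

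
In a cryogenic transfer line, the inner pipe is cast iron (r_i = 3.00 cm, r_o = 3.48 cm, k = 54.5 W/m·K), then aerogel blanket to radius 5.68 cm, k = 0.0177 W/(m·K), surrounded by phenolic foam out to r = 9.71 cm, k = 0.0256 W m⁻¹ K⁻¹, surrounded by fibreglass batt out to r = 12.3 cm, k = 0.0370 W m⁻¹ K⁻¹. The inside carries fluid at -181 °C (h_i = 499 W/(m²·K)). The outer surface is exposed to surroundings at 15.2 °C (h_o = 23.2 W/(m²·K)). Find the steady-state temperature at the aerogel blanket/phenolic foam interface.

T = -82.8 °C

Resistance network (inner→outer):
  R'_conv,in = 1/(2πr h) = 1/(2π·0.0300·499) = 0.01063 m·K/W
  R'_cast iron = ln(0.0348/0.0300)/(2πk) = 0.1484/(2π·54.5) = 4.334×10^-4 m·K/W
  R'_aerogel blanket = ln(0.0568/0.0348)/(2πk) = 0.4899/(2π·0.0177) = 4.405 m·K/W
  R'_phenolic foam = ln(0.0971/0.0568)/(2πk) = 0.5362/(2π·0.0256) = 3.334 m·K/W
  R'_fibreglass batt = ln(0.123/0.0971)/(2πk) = 0.2364/(2π·0.0370) = 1.017 m·K/W
  R'_conv,out = 1/(2πr h) = 1/(2π·0.123·23.2) = 0.05577 m·K/W
ΣR = 0.01063 + 4.334×10^-4 + 4.405 + 3.334 + 1.017 + 0.05577 = 8.823 m·K/W
Q' = ΔT/ΣR = (-181 °C − 15.2 °C)/8.823 = -22.24 W/m
From the inner boundary to the aerogel blanket/phenolic foam interface, ΣR_partial = 4.416 m·K/W.
T_interface = T_in − Q'·ΣR_partial = -181 °C − (-22.24)(4.416) = -82.8 °C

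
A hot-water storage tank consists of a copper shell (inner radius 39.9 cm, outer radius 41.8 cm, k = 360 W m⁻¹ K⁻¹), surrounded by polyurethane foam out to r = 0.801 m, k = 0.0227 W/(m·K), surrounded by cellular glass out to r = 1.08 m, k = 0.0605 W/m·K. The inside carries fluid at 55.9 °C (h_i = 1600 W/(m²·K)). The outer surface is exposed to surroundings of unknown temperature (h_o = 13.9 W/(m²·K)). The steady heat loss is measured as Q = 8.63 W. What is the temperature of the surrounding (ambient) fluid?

Sum the resistances:
  R_conv,in = 1/(4πr²h) = 1/(4π·0.399²·1600) = 3.124×10^-4 K/W
  R_copper = (1/0.399 − 1/0.418)/(4πk) = 0.1139/(4π·360) = 2.518×10^-5 K/W
  R_polyurethane foam = (1/0.418 − 1/0.801)/(4πk) = 1.144/(4π·0.0227) = 4.010 K/W
  R_cellular glass = (1/0.801 − 1/1.08)/(4πk) = 0.3225/(4π·0.0605) = 0.4242 K/W
  R_conv,out = 1/(4πr²h) = 1/(4π·1.08²·13.9) = 0.004908 K/W
ΣR = 4.440 K/W
ΔT = Q·ΣR = 8.63 × 4.440 = 38.32 K
Heat flows outward, so T_out = T_in − ΔT = 55.9 − 38.32 = 17.6 °C

T_out = 17.6 °C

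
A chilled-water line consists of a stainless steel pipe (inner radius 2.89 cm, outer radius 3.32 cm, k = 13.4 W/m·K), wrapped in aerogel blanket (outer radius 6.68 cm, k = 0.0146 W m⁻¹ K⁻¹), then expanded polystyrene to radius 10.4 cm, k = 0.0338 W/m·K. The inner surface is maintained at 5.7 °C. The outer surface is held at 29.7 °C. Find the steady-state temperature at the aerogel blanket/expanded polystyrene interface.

T = 24.5 °C

Treat each layer as a resistance in series:
  R'_stainless steel = ln(0.0332/0.0289)/(2πk) = 0.1387/(2π·13.4) = 0.001647 m·K/W
  R'_aerogel blanket = ln(0.0668/0.0332)/(2πk) = 0.6992/(2π·0.0146) = 7.621 m·K/W
  R'_expanded polystyrene = ln(0.104/0.0668)/(2πk) = 0.4427/(2π·0.0338) = 2.084 m·K/W
ΣR = 0.001647 + 7.621 + 2.084 = 9.707 m·K/W
Q' = ΔT/ΣR = (5.7 °C − 29.7 °C)/9.707 = -2.472 W/m
From the inner boundary to the aerogel blanket/expanded polystyrene interface, ΣR_partial = 7.623 m·K/W.
T_interface = T_in − Q'·ΣR_partial = 5.7 °C − (-2.472)(7.623) = 24.5 °C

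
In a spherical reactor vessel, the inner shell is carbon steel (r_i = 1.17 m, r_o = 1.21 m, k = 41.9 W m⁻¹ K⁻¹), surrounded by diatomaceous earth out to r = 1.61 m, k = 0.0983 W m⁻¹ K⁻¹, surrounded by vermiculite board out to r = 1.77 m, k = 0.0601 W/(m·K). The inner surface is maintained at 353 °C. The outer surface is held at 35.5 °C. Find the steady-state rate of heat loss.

Q = 1320 W

Resistance network (inner→outer):
  R_carbon steel = (1/1.17 − 1/1.21)/(4πk) = 0.02825/(4π·41.9) = 5.366×10^-5 K/W
  R_diatomaceous earth = (1/1.21 − 1/1.61)/(4πk) = 0.2053/(4π·0.0983) = 0.1662 K/W
  R_vermiculite board = (1/1.61 − 1/1.77)/(4πk) = 0.05615/(4π·0.0601) = 0.07434 K/W
ΣR = 5.366×10^-5 + 0.1662 + 0.07434 = 0.2406 K/W
Q = ΔT/ΣR = (353 °C − 35.5 °C)/0.2406 = 1320 W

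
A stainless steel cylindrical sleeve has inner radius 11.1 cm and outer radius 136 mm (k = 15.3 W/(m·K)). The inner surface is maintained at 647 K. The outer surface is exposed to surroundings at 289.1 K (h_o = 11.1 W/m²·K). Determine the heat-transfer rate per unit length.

Q' = 3.33 kW/m

Treat each layer as a resistance in series:
  R'_stainless steel = ln(0.136/0.111)/(2πk) = 0.2031/(2π·15.3) = 0.002113 m·K/W
  R'_conv,out = 1/(2πr h) = 1/(2π·0.136·11.1) = 0.1054 m·K/W
ΣR = 0.002113 + 0.1054 = 0.1075 m·K/W
Q' = ΔT/ΣR = (647 K − 289.1 K)/0.1075 = 3330 W/m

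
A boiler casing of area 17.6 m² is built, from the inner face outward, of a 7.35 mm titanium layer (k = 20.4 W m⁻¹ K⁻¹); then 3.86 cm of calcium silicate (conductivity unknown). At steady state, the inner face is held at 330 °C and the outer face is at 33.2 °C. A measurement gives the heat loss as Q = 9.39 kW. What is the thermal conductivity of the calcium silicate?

k = 0.0694 W/m·K

ΣR = ΔT/Q = |330 − 33.2|/9390 = 0.03161 K/W
Known resistances:
  R_titanium = L/(kA) = 0.00735/(20.4·17.6) = 2.047×10^-5 K/W
R_calcium silicate = ΣR − ΣR_known = 0.03161 − 2.047×10^-5 = 0.03159 K/W
L/(kA) = 0.03159 ⇒ k = 0.0386/(0.03159·17.6) = 0.0694 W/m·K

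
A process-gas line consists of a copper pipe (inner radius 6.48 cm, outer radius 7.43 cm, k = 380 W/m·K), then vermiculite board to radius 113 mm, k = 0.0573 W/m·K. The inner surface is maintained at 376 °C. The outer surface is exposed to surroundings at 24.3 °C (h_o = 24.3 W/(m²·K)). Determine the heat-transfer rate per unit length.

Q' = 288 W/m

Treat each layer as a resistance in series:
  R'_copper = ln(0.0743/0.0648)/(2πk) = 0.1368/(2π·380) = 5.730×10^-5 m·K/W
  R'_vermiculite board = ln(0.113/0.0743)/(2πk) = 0.4193/(2π·0.0573) = 1.165 m·K/W
  R'_conv,out = 1/(2πr h) = 1/(2π·0.113·24.3) = 0.05796 m·K/W
ΣR = 5.730×10^-5 + 1.165 + 0.05796 = 1.223 m·K/W
Q' = ΔT/ΣR = (376 °C − 24.3 °C)/1.223 = 288 W/m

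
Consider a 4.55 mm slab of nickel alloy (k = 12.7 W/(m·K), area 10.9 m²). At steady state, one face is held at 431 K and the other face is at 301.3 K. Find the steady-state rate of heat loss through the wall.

Q = kA·ΔT/L = 12.7 × 10.9 × |431 K − 301.3 K| / 0.00455 = 3.95×10^6 W

Q = 3950 kW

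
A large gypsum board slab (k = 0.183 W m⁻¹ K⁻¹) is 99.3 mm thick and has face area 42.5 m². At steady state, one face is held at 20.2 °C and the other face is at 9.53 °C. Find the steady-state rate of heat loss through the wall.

Q = kA·ΔT/L = 0.183 × 42.5 × |20.2 °C − 9.53 °C| / 0.0993 = 836 W

Q = 836 W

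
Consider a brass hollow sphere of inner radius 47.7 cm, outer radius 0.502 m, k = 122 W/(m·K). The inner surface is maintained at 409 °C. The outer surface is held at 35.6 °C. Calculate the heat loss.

Q = 5.48×10^6 W

Q = 4πk·ΔT/(1/r₁ − 1/r₂) = 4π × 122 × 373.4 / (1/0.477 − 1/0.502) = 5.48×10^6 W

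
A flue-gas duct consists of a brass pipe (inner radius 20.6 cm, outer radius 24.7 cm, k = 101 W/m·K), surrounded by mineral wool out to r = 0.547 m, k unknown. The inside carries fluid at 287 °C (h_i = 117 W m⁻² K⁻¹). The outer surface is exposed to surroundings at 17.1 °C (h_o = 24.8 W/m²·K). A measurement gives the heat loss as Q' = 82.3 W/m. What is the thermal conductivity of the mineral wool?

ΣR = ΔT/Q' = |287 − 17.1|/82.3 = 3.279 m·K/W
Known resistances:
  R'_conv,in = 1/(2πr h) = 1/(2π·0.206·117) = 0.006603 m·K/W
  R'_brass = ln(0.247/0.206)/(2πk) = 0.1815/(2π·101) = 2.860×10^-4 m·K/W
  R'_conv,out = 1/(2πr h) = 1/(2π·0.547·24.8) = 0.01173 m·K/W
R_mineral wool = ΣR − ΣR_known = 3.279 − 0.01862 = 3.260 m·K/W
ln(r₂/r₁)/(2πk) = 3.260 ⇒ k = 0.7951/(2π·3.260) = 0.0388 W/m·K

k = 0.0388 W/m·K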